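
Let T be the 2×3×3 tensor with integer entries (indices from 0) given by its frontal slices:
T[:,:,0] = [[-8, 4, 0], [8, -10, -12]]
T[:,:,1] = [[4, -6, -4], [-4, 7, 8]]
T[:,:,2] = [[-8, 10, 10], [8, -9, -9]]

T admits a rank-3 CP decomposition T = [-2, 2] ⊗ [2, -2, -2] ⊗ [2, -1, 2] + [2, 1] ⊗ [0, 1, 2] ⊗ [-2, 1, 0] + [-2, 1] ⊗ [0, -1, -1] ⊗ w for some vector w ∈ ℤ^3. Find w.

w = [0, -2, 1]

Subtract the known terms from T to get the rank-1 residual R = [-2, 1] ⊗ [0, -1, -1] ⊗ w, so R[i,j,k] = a[i]·b[j]·w[k]. Pick indices with nonzero a[0]·b[1] = (-2)·(-1) = 2. Only the fibre through (0,1,·) is needed: R[0,1,:] = T[0,1,:] − Σₗ aₗ[0]bₗ[1]cₗ = [4, -6, 10] − (-2)·(-2)·[2, -1, 2] − (2)·(1)·[-2, 1, 0] = [0, -4, 2]. Then w[k] = R[0,1,k] / 2 for each k, giving w = [0, -4, 2] / 2 = [0, -2, 1].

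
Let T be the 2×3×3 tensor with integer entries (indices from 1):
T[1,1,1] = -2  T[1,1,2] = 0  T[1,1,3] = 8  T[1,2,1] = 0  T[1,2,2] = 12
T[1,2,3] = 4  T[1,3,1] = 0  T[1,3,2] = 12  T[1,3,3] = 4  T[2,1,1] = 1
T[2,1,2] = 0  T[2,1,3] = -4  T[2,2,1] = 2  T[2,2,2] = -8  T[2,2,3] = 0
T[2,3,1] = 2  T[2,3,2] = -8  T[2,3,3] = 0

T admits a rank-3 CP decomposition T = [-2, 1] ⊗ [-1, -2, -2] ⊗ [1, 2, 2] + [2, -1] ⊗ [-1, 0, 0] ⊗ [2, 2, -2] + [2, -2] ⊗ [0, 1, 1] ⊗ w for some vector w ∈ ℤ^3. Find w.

Subtract the known terms from T to get the rank-1 residual R = [2, -2] ⊗ [0, 1, 1] ⊗ w, so R[i,j,k] = a[i]·b[j]·w[k]. Pick indices with nonzero a[1]·b[2] = (2)·(1) = 2. Only the fibre through (1,2,·) is needed: R[1,2,:] = T[1,2,:] − Σₗ aₗ[1]bₗ[2]cₗ = [0, 12, 4] − (-2)·(-2)·[1, 2, 2] − (2)·(0)·[2, 2, -2] = [-4, 4, -4]. Then w[k] = R[1,2,k] / 2 for each k, giving w = [-4, 4, -4] / 2 = [-2, 2, -2].

w = [-2, 2, -2]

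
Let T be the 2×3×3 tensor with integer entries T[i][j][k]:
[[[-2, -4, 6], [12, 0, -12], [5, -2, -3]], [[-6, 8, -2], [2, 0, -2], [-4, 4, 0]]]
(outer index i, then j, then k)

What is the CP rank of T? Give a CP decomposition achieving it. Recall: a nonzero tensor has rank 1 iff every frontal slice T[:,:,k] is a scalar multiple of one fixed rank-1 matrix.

rank(T) = 3

Lower bound: the mode-2 unfolding of T (rows indexed by j, columns by (i,k) = (0,0), (0,1), (0,2), (1,0), (1,1), (1,2)) is [[-2, -4, 6, -6, 8, -2], [12, 0, -12, 2, 0, -2], [5, -2, -3, -4, 4, 0]].
There the 3×3 minor on rows j ∈ {0, 1, 2}, columns (i,k) ∈ {(0,0), (0,1), (1,0)} is det [[-2, -4, -6], [12, 0, 2], [5, -2, -4]] = -96 ≠ 0, so this unfolding has rank ≥ 3; CP rank is at least every unfolding rank, so rank(T) ≥ 3. (This is only a lower bound: in general the CP rank may exceed every unfolding rank, so we still need to exhibit 3 rank-1 terms summing to T.)
Upper bound: T is a sum of 3 rank-1 terms, T = [1, -2] ∘ [2, 0, 1] ∘ [1, -2, 1] + [2, -1] ∘ [0, 1, 1] ∘ [2, 0, -2] + [2, 1] ∘ [1, -2, 0] ∘ [-2, 0, 2] (one valid choice — decompositions are not unique — normalised so each a, b is primitive with positive first nonzero entry; check it by expanding all entries), so rank(T) ≤ 3.
These bounds meet, so rank(T) = 3.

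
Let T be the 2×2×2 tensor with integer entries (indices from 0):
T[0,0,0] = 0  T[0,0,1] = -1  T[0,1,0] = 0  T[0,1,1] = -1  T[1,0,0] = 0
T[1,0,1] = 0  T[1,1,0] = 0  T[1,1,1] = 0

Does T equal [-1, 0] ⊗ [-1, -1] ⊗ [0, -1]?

Yes

Reconstruct entrywise from the claimed factors. For example, T[0,1,1] = -1 and Σₗ aₗ[0]bₗ[1]cₗ[1] = (-1)·(-1)·(-1) = -1; checking all 8 entries, every one matches. The claim holds.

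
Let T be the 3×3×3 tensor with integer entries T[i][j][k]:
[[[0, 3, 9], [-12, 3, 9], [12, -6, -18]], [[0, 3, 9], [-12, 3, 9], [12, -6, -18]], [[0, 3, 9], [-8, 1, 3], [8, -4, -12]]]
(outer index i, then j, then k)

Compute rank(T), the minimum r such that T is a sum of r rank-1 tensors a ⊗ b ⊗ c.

Lower bound: in the mode-1 unfolding of T (rows indexed by i, columns by (j,k)) the 2×2 minor on rows i ∈ {0, 2}, columns (j,k) ∈ {(0,1), (1,0)} is det [[3, -12], [3, -8]] = 12 ≠ 0, so that unfolding has rank ≥ 2 and hence rank(T) ≥ 2 (CP rank is at least every unfolding rank, though it can be larger).
Upper bound: with S_k = T[:,:,k], the two rank-1 terms a₁b₁ᵀ, a₂b₂ᵀ are the rank-1 members of the pencil x·S₀ + y·S₁.
The 2×2 minor of x·S₀ + y·S₁ on rows {0,2}, columns {0,1} is 12·xy − 6·y² = 6·(2·x − y)(y), vanishing at (x:y) = (1:2) and (1:0).
M₁ = S₀ + 2·S₁ = [[6, -6, 0], [6, -6, 0], [6, -6, 0]] = 6·[1, 1, 1][1, -1, 0]ᵀ and M₂ = S₀ = [[0, -12, 12], [0, -12, 12], [0, -8, 8]] = (-4)·[3, 3, 2][0, 1, -1]ᵀ, so take a₁ = [1, 1, 1], b₁ = [1, -1, 0], a₂ = [3, 3, 2], b₂ = [0, 1, -1].
Each slice is an integer combination of E₁ = a₁b₁ᵀ and E₂ = a₂b₂ᵀ: S₀ = −4·E₂, S₁ = 3·E₁ + 2·E₂, S₂ = 9·E₁ + 6·E₂; reading off coefficients, c₁ = [0, 3, 9] and c₂ = [-4, 2, 6].
Hence T = [1, 1, 1] ⊗ [1, -1, 0] ⊗ [0, 3, 9] + [3, 3, 2] ⊗ [0, 1, -1] ⊗ [-4, 2, 6], so rank(T) ≤ 2.
These bounds meet, so rank(T) = 2.

2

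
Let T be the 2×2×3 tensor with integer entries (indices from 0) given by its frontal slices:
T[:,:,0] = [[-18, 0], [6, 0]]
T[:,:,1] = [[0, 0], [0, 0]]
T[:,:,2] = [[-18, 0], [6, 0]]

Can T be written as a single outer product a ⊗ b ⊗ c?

The mode-1 fibre T[:,0,0] = [-18, 6] gives a = (3, -1) (primitive direction); the mode-2 fibre T[0,:,0] = [-18, 0] gives b = (1, 0); then c[k] = T[0,0,k] / (a[0]·b[0]) = [-18, 0, -18] / 3 = (-6, 0, -6).
Expanding (3, -1) ⊗ (1, 0) ⊗ (-6, 0, -6) reproduces all 12 entries of T, so T = (3, -1) ⊗ (1, 0) ⊗ (-6, 0, -6) and rank(T) ≤ 1.
Equivalently every frontal slice T[:,:,k] is c[k] times the rank-1 matrix (3, -1) ⊗ (1, 0). So T has rank 1 (it is nonzero).

Yes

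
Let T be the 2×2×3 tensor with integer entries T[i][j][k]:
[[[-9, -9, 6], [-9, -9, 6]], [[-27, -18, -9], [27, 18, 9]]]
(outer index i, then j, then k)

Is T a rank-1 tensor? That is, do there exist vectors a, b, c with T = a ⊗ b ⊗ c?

No

The mode-1 unfolding of T (rows indexed by i, columns by (j,k) = (0,0), (0,1), (0,2), (1,0), (1,1), (1,2)) is [[-9, -9, 6, -9, -9, 6], [-27, -18, -9, 27, 18, 9]].
There the 2×2 minor on rows i ∈ {0, 1}, columns (j,k) ∈ {(0,0), (0,1)} is det [[-9, -9], [-27, -18]] = -81 ≠ 0, so this unfolding has rank ≥ 2; CP rank is at least every unfolding rank, so rank(T) ≥ 2.
In particular rank(T) ≥ 2 > 1, so T is not rank-1.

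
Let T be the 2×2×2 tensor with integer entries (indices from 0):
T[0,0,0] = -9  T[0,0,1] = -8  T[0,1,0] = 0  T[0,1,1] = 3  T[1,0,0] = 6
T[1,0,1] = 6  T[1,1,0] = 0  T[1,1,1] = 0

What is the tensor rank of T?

2

Lower bound: the mode-3 unfolding of T (rows indexed by k, columns by (i,j) = (0,0), (0,1), (1,0), (1,1)) is [[-9, 0, 6, 0], [-8, 3, 6, 0]].
There the 2×2 minor on rows k ∈ {0, 1}, columns (i,j) ∈ {(0,0), (0,1)} is det [[-9, 0], [-8, 3]] = -27 ≠ 0, so this unfolding has rank ≥ 2; CP rank is at least every unfolding rank, so rank(T) ≥ 2. (Unfolding ranks only ever bound the CP rank from below — rank(T) can be strictly larger than all of them — so the matching upper bound has to come from an explicit 2-term decomposition.)
Upper bound — finding two terms. Write S_k = T[:,:,k] for the frontal slices: S₀ = [[-9, 0], [6, 0]], S₁ = [[-8, 3], [6, 0]].
If T = a₁ (x) b₁ (x) c₁ + a₂ (x) b₂ (x) c₂ then each S_k = c₁[k]·a₁b₁ᵀ + c₂[k]·a₂b₂ᵀ. S₀ and S₁ are linearly independent, so a₁b₁ᵀ and a₂b₂ᵀ must span the same plane of matrices: they are the rank-1 matrices of the form x·S₀ + y·S₁.
det(x·S₀ + y·S₁) is −18·xy − 18·y² = (-18)·(y)(x + y), vanishing at (x:y) = (1:0) and (1:-1).
M₁ = S₀ = [[-9, 0], [6, 0]] = (-3)·[3, -2][1, 0]ᵀ and M₂ = S₀ − S₁ = [[-1, -3], [0, 0]] = −[1, 0][1, 3]ᵀ, so take a₁ = [3, -2], b₁ = [1, 0], a₂ = [1, 0], b₂ = [1, 3].
Each slice is an integer combination of E₁ = a₁b₁ᵀ and E₂ = a₂b₂ᵀ: S₀ = −3·E₁, S₁ = −3·E₁ + E₂; reading off coefficients, c₁ = [-3, -3] and c₂ = [0, 1].
Hence T = [3, -2] (x) [1, 0] (x) [-3, -3] + [1, 0] (x) [1, 3] (x) [0, 1], so rank(T) ≤ 2.
These bounds meet, so rank(T) = 2.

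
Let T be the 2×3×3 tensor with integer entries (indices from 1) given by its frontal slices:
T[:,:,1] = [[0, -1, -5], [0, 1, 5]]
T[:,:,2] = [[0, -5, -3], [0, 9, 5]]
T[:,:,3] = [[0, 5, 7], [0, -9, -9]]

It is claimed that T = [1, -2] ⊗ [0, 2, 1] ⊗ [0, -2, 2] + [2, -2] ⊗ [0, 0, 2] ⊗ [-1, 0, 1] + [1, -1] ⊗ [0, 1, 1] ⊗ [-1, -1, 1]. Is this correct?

Yes

Reconstruct entrywise from the claimed factors. For example, T[2,2,2] = 9 and Σₗ aₗ[2]bₗ[2]cₗ[2] = (-2)·(2)·(-2) + (-2)·(0)·(0) + (-1)·(1)·(-1) = 9; checking all 18 entries, every one matches. The claim holds.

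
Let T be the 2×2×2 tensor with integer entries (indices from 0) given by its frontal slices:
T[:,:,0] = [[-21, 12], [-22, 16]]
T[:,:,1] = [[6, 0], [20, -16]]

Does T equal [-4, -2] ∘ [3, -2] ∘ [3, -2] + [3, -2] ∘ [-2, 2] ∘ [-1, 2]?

Reconstruct entry (0,0,0) from the claimed factors: Σₗ aₗ[0]bₗ[0]cₗ[0] = (-4)·(3)·(3) + (3)·(-2)·(-1) = -30, but T[0,0,0] = -21. The claim is false.

No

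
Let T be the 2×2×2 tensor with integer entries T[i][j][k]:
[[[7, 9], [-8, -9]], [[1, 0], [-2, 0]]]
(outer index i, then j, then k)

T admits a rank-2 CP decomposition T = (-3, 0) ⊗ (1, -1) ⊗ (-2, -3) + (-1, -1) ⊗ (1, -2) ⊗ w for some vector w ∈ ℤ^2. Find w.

w = (-1, 0)

Subtract the known terms from T to get the rank-1 residual R = (-1, -1) ⊗ (1, -2) ⊗ w, so R[i,j,k] = a[i]·b[j]·w[k]. Pick indices with nonzero a[0]·b[0] = (-1)·(1) = -1. Only the fibre through (0,0,·) is needed: R[0,0,:] = T[0,0,:] − Σₗ aₗ[0]bₗ[0]cₗ = [7, 9] − (-3)·(1)·(-2, -3) = [1, 0]. Then w[k] = R[0,0,k] / -1 for each k, giving w = [1, 0] / -1 = (-1, 0).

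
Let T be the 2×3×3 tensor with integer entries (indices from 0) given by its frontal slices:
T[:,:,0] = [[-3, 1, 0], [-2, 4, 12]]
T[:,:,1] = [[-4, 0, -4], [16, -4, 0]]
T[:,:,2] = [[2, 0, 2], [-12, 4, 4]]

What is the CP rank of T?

Lower bound: in the mode-2 unfolding of T (rows indexed by j, columns by (i,k)) the 3×3 minor on rows j ∈ {0, 1, 2}, columns (i,k) ∈ {(0,0), (0,1), (1,0)} is det [[-3, -4, -2], [1, 0, 4], [0, -4, 12]] = 8 ≠ 0, so that unfolding has rank ≥ 3 and hence rank(T) ≥ 3 (CP rank is at least every unfolding rank, though it can be larger).
Upper bound: T is a sum of 3 rank-1 terms, T = [0, 1] ⊗ [2, -1, -2] ⊗ [-2, 4, -4] + [1, -2] ⊗ [1, 0, 1] ⊗ [-2, -4, 2] + [1, 2] ⊗ [1, -1, -2] ⊗ [-1, 0, 0] (written with every a and b primitive with positive leading entry and the scale carried by c; CP decompositions are not unique, and this one is verified by expanding entrywise), so rank(T) ≤ 3.
These bounds meet, so rank(T) = 3.

3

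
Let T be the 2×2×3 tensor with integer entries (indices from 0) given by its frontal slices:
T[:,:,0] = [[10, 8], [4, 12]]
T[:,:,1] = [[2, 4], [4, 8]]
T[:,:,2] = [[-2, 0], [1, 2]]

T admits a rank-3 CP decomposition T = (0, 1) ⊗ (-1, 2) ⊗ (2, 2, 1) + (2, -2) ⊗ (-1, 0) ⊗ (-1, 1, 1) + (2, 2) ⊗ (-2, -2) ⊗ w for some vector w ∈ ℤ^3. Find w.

Subtract the known terms from T to get the rank-1 residual R = (2, 2) ⊗ (-2, -2) ⊗ w, so R[i,j,k] = a[i]·b[j]·w[k]. Pick indices with nonzero a[0]·b[0] = (2)·(-2) = -4. Only the fibre through (0,0,·) is needed: R[0,0,:] = T[0,0,:] − Σₗ aₗ[0]bₗ[0]cₗ = [10, 2, -2] − (0)·(-1)·(2, 2, 1) − (2)·(-1)·(-1, 1, 1) = [8, 4, 0]. Then w[k] = R[0,0,k] / -4 for each k, giving w = [8, 4, 0] / -4 = (-2, -1, 0).

w = (-2, -1, 0)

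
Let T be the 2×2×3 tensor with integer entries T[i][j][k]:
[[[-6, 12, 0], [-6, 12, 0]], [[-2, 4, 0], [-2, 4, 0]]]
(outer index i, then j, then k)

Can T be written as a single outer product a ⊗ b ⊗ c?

Yes

If T = a ⊗ b ⊗ c then every fibre of T is a multiple of the corresponding factor, so read the factors off the fibres through the nonzero entry T[0,0,0] = -6.
The mode-1 fibre T[:,0,0] = [-6, -2] gives a = (3, 1) (primitive direction); the mode-2 fibre T[0,:,0] = [-6, -6] gives b = (1, 1); then c[k] = T[0,0,k] / (a[0]·b[0]) = [-6, 12, 0] / 3 = (-2, 4, 0).
Expanding (3, 1) ⊗ (1, 1) ⊗ (-2, 4, 0) reproduces all 12 entries of T, so T = (3, 1) ⊗ (1, 1) ⊗ (-2, 4, 0) and rank(T) ≤ 1.
Equivalently every frontal slice T[:,:,k] is c[k] times the rank-1 matrix (3, 1) ⊗ (1, 1). So T has rank 1 (it is nonzero).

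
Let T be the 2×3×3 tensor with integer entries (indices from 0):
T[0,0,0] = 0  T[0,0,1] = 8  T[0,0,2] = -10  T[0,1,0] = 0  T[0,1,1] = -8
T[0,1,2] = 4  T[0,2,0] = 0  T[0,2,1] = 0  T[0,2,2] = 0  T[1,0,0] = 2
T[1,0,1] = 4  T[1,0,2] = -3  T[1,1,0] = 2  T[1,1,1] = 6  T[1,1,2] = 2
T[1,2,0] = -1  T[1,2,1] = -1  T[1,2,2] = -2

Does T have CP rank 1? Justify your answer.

No

The mode-2 unfolding of T (rows indexed by j, columns by (i,k) = (0,0), (0,1), (0,2), (1,0), (1,1), (1,2)) is [[0, 8, -10, 2, 4, -3], [0, -8, 4, 2, 6, 2], [0, 0, 0, -1, -1, -2]].
There the 3×3 minor on rows j ∈ {0, 1, 2}, columns (i,k) ∈ {(0,1), (0,2), (1,0)} is det [[8, -10, 2], [-8, 4, 2], [0, 0, -1]] = 48 ≠ 0, so this unfolding has rank ≥ 3; CP rank is at least every unfolding rank, so rank(T) ≥ 3.
In particular rank(T) ≥ 3 > 1, so T is not rank-1.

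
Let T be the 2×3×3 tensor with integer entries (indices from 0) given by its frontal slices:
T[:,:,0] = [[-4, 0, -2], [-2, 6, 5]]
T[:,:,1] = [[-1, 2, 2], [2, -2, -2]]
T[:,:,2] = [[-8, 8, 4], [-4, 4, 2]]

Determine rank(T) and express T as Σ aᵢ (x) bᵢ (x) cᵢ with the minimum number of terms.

rank(T) = 3

Lower bound: in the mode-3 unfolding of T (rows indexed by k, columns by (i,j)) the 3×3 minor on rows k ∈ {0, 1, 2}, columns (i,j) ∈ {(0,0), (0,1), (0,2)} is det [[-4, 0, -2], [-1, 2, 2], [-8, 8, 4]] = 16 ≠ 0, so that unfolding has rank ≥ 3 and hence rank(T) ≥ 3 (CP rank is at least every unfolding rank, though it can be larger).
Upper bound: T is a sum of 3 rank-1 terms, T = [1, -2] (x) [1, 0, 0] (x) [0, -1, 0] + [1, -1] (x) [0, 1, 1] (x) [-4, 2, 0] + [2, 1] (x) [2, -2, -1] (x) [-1, 0, -2] (one valid choice — decompositions are not unique — normalised so each a, b is primitive with positive first nonzero entry; check it by expanding all entries), so rank(T) ≤ 3.
These bounds meet, so rank(T) = 3.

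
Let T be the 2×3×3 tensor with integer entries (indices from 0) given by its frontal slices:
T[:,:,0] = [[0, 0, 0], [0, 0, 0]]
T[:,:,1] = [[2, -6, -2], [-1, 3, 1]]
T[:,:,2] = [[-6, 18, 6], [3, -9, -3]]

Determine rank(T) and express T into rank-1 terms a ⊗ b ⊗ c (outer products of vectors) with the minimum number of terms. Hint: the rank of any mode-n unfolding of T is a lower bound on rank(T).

rank(T) = 1

Lower bound: T ≠ 0 (e.g. T[0,0,1] = 2), so rank(T) ≥ 1.
Upper bound: if T = a ⊗ b ⊗ c then every fibre of T is a multiple of the corresponding factor, so read the factors off the fibres through the nonzero entry T[0,0,1] = 2.
The mode-1 fibre T[:,0,1] = [2, -1] gives a = (2, -1) (primitive direction); the mode-2 fibre T[0,:,1] = [2, -6, -2] gives b = (1, -3, -1); then c[k] = T[0,0,k] / (a[0]·b[0]) = [0, 2, -6] / 2 = (0, 1, -3).
Expanding (2, -1) ⊗ (1, -3, -1) ⊗ (0, 1, -3) reproduces all 18 entries of T, so T = (2, -1) ⊗ (1, -3, -1) ⊗ (0, 1, -3) and rank(T) ≤ 1.
These bounds meet, so rank(T) = 1.
Check entry T[0,2,0] = 0: (2)·(-1)·(0) = 0.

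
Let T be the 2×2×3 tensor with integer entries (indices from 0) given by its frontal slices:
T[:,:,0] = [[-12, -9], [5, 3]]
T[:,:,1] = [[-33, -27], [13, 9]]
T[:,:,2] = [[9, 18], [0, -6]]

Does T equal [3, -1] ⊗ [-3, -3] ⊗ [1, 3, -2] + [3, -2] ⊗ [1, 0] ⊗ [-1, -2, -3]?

Yes

Reconstruct entrywise from the claimed factors. For example, T[0,0,1] = -33 and Σₗ aₗ[0]bₗ[0]cₗ[1] = (3)·(-3)·(3) + (3)·(1)·(-2) = -33; checking all 12 entries, every one matches. The claim holds.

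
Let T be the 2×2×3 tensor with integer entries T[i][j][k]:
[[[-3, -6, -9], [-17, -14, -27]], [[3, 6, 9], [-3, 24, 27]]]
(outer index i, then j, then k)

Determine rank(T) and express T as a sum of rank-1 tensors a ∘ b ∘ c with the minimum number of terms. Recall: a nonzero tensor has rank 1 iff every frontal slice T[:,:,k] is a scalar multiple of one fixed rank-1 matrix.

rank(T) = 2

Lower bound: in the mode-3 unfolding of T (rows indexed by k, columns by (i,j)) the 2×2 minor on rows k ∈ {0, 1}, columns (i,j) ∈ {(0,0), (0,1)} is det [[-3, -17], [-6, -14]] = -60 ≠ 0, so that unfolding has rank ≥ 2 and hence rank(T) ≥ 2 (CP rank is at least every unfolding rank, though it can be larger).
Upper bound: with S_k = T[:,:,k], the two rank-1 terms a₁b₁ᵀ, a₂b₂ᵀ are the rank-1 members of the pencil x·S₀ + y·S₁.
det(x·S₀ + y·S₁) is 60·x² + 90·xy − 60·y² = 30·(x + 2·y)(2·x − y), vanishing at (x:y) = (2:-1) and (1:2).
M₁ = 2·S₀ − S₁ = [[0, -20], [0, -30]] = (-10)·(2, 3)(0, 1)ᵀ and M₂ = S₀ + 2·S₁ = [[-15, -45], [15, 45]] = (-15)·(1, -1)(1, 3)ᵀ, so take a₁ = (2, 3), b₁ = (0, 1), a₂ = (1, -1), b₂ = (1, 3).
Each slice is an integer combination of E₁ = a₁b₁ᵀ and E₂ = a₂b₂ᵀ: S₀ = −4·E₁ − 3·E₂, S₁ = 2·E₁ − 6·E₂, S₂ = −9·E₂; reading off coefficients, c₁ = (-4, 2, 0) and c₂ = (-3, -6, -9).
Hence T = (2, 3) ∘ (0, 1) ∘ (-4, 2, 0) + (1, -1) ∘ (1, 3) ∘ (-3, -6, -9), so rank(T) ≤ 2.
These bounds meet, so rank(T) = 2.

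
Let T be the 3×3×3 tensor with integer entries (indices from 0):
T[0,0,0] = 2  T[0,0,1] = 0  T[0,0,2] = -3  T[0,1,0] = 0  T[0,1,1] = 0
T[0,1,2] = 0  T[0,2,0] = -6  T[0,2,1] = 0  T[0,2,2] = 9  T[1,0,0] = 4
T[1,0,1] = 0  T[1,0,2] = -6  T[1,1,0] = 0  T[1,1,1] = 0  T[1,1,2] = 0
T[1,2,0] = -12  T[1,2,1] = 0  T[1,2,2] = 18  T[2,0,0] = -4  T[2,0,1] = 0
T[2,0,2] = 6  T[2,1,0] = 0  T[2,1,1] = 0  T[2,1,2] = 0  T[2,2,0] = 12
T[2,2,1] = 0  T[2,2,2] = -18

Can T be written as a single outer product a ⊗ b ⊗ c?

The mode-1 fibre T[:,0,0] = [2, 4, -4] gives a = [1, 2, -2] (primitive direction); the mode-2 fibre T[0,:,0] = [2, 0, -6] gives b = [1, 0, -3]; then c[k] = T[0,0,k] / (a[0]·b[0]) = [2, 0, -3] / 1 = [2, 0, -3].
Expanding [1, 2, -2] ⊗ [1, 0, -3] ⊗ [2, 0, -3] reproduces all 27 entries of T, so T = [1, 2, -2] ⊗ [1, 0, -3] ⊗ [2, 0, -3] and rank(T) ≤ 1.
Equivalently every frontal slice T[:,:,k] is c[k] times the rank-1 matrix [1, 2, -2] ⊗ [1, 0, -3]. So T has rank 1 (it is nonzero).

Yes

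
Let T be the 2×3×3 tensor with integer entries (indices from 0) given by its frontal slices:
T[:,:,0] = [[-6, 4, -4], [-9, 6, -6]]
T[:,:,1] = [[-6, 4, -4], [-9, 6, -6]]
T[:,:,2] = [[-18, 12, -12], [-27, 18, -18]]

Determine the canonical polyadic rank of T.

Lower bound: T ≠ 0 (e.g. T[0,0,0] = -6), so rank(T) ≥ 1.
Upper bound: if T = a (x) b (x) c then every fibre of T is a multiple of the corresponding factor, so read the factors off the fibres through the nonzero entry T[0,0,0] = -6.
The mode-1 fibre T[:,0,0] = [-6, -9] gives a = [2, 3] (primitive direction); the mode-2 fibre T[0,:,0] = [-6, 4, -4] gives b = [3, -2, 2]; then c[k] = T[0,0,k] / (a[0]·b[0]) = [-6, -6, -18] / 6 = [-1, -1, -3].
Expanding [2, 3] (x) [3, -2, 2] (x) [-1, -1, -3] reproduces all 18 entries of T, so T = [2, 3] (x) [3, -2, 2] (x) [-1, -1, -3] and rank(T) ≤ 1.
These bounds meet, so rank(T) = 1.
Check entry T[0,0,1] = -6: (2)·(3)·(-1) = -6.

1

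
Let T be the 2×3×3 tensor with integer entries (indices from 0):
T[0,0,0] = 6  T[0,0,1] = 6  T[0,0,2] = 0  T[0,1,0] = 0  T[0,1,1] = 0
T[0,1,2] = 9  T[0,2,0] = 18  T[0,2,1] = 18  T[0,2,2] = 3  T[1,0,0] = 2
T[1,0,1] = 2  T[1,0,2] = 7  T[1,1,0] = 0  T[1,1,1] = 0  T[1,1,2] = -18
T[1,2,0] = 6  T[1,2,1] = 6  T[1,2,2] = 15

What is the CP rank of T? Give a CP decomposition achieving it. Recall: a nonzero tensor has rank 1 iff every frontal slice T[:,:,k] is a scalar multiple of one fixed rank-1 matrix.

rank(T) = 2

Lower bound: in the mode-3 unfolding of T (rows indexed by k, columns by (i,j)) the 2×2 minor on rows k ∈ {0, 2}, columns (i,j) ∈ {(0,0), (0,1)} is det [[6, 0], [0, 9]] = 54 ≠ 0, so that unfolding has rank ≥ 2 and hence rank(T) ≥ 2 (CP rank is at least every unfolding rank, though it can be larger).
Upper bound: with S_k = T[:,:,k], the two rank-1 terms a₁b₁ᵀ, a₂b₂ᵀ are the rank-1 members of the pencil x·S₀ + y·S₂.
The 2×2 minor of x·S₀ + y·S₂ on rows {0,1}, columns {0,1} is −126·xy − 63·y² = (-63)·(y)(2·x + y), vanishing at (x:y) = (1:0) and (1:-2).
M₁ = S₀ = [[6, 0, 18], [2, 0, 6]] = 2·[3, 1][1, 0, 3]ᵀ and M₂ = S₀ − 2·S₂ = [[6, -18, 12], [-12, 36, -24]] = 6·[1, -2][1, -3, 2]ᵀ, so take a₁ = [3, 1], b₁ = [1, 0, 3], a₂ = [1, -2], b₂ = [1, -3, 2].
Each slice is an integer combination of E₁ = a₁b₁ᵀ and E₂ = a₂b₂ᵀ: S₀ = 2·E₁, S₁ = 2·E₁, S₂ = E₁ − 3·E₂; reading off coefficients, c₁ = [2, 2, 1] and c₂ = [0, 0, -3].
Hence T = [3, 1] ⊗ [1, 0, 3] ⊗ [2, 2, 1] + [1, -2] ⊗ [1, -3, 2] ⊗ [0, 0, -3], so rank(T) ≤ 2.
These bounds meet, so rank(T) = 2.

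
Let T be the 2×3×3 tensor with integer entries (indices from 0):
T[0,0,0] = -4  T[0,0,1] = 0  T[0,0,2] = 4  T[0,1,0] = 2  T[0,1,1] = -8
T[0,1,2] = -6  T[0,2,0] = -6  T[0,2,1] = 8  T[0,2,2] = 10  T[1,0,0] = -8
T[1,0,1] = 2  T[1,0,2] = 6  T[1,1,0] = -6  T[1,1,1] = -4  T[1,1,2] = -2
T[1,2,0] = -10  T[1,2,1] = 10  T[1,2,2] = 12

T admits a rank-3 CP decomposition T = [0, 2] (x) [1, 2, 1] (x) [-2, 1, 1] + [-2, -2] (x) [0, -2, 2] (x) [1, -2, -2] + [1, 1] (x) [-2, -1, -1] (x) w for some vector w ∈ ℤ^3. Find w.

Subtract the known terms from T to get the rank-1 residual R = [1, 1] (x) [-2, -1, -1] (x) w, so R[i,j,k] = a[i]·b[j]·w[k]. Pick indices with nonzero a[0]·b[0] = (1)·(-2) = -2. Only the fibre through (0,0,·) is needed: R[0,0,:] = T[0,0,:] − Σₗ aₗ[0]bₗ[0]cₗ = [-4, 0, 4] − (0)·(1)·[-2, 1, 1] − (-2)·(0)·[1, -2, -2] = [-4, 0, 4]. Then w[k] = R[0,0,k] / -2 for each k, giving w = [-4, 0, 4] / -2 = [2, 0, -2].

w = [2, 0, -2]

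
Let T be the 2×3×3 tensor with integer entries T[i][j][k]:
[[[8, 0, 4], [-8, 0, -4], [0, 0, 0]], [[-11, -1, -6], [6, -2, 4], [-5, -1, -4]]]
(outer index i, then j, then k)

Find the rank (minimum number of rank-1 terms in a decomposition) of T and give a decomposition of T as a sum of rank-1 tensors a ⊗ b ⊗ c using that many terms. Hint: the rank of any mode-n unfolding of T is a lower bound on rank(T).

Lower bound: the mode-2 unfolding of T (rows indexed by j, columns by (i,k) = (0,0), (0,1), (0,2), (1,0), (1,1), (1,2)) is [[8, 0, 4, -11, -1, -6], [-8, 0, -4, 6, -2, 4], [0, 0, 0, -5, -1, -4]].
There the 3×3 minor on rows j ∈ {0, 1, 2}, columns (i,k) ∈ {(0,0), (1,0), (1,1)} is det [[8, -11, -1], [-8, 6, -2], [0, -5, -1]] = -80 ≠ 0, so this unfolding has rank ≥ 3; CP rank is at least every unfolding rank, so rank(T) ≥ 3. (Unfolding ranks only ever bound the CP rank from below — rank(T) can be strictly larger than all of them — so the matching upper bound has to come from an explicit 3-term decomposition.)
Upper bound: T is a sum of 3 rank-1 terms, T = [0, 1] ⊗ [1, 0, 2] ⊗ [-2, 0, -2] + [0, 1] ⊗ [1, 2, 1] ⊗ [-1, -1, 0] + [1, -1] ⊗ [1, -1, 0] ⊗ [8, 0, 4] (written with every a and b primitive with positive leading entry and the scale carried by c; CP decompositions are not unique, and this one is verified by expanding entrywise), so rank(T) ≤ 3.
These bounds meet, so rank(T) = 3.

rank(T) = 3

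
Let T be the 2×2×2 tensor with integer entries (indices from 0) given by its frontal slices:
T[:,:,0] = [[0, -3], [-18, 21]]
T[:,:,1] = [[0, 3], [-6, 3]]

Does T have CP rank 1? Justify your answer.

No

The mode-2 unfolding of T (rows indexed by j, columns by (i,k) = (0,0), (0,1), (1,0), (1,1)) is [[0, 0, -18, -6], [-3, 3, 21, 3]].
There the 2×2 minor on rows j ∈ {0, 1}, columns (i,k) ∈ {(0,0), (1,0)} is det [[0, -18], [-3, 21]] = -54 ≠ 0, so this unfolding has rank ≥ 2; CP rank is at least every unfolding rank, so rank(T) ≥ 2.
In particular rank(T) ≥ 2 > 1, so T is not rank-1.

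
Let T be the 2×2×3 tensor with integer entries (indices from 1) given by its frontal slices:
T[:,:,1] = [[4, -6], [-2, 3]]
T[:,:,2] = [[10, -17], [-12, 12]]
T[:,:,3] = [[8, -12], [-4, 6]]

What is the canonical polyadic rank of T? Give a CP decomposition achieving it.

rank(T) = 2

Lower bound: the mode-1 unfolding of T (rows indexed by i, columns by (j,k) = (1,1), (1,2), (1,3), (2,1), (2,2), (2,3)) is [[4, 10, 8, -6, -17, -12], [-2, -12, -4, 3, 12, 6]].
There the 2×2 minor on rows i ∈ {1, 2}, columns (j,k) ∈ {(1,1), (1,2)} is det [[4, 10], [-2, -12]] = -28 ≠ 0, so this unfolding has rank ≥ 2; CP rank is at least every unfolding rank, so rank(T) ≥ 2. (Flattening ranks never certify an upper bound on CP rank; for that we must actually write T with 2 rank-1 terms.)
Upper bound — finding two terms. Write S_k = T[:,:,k] for the frontal slices: S₁ = [[4, -6], [-2, 3]], S₂ = [[10, -17], [-12, 12]], S₃ = [[8, -12], [-4, 6]].
If T = a₁ (x) b₁ (x) c₁ + a₂ (x) b₂ (x) c₂ then each S_k = c₁[k]·a₁b₁ᵀ + c₂[k]·a₂b₂ᵀ. S₁ and S₂ are linearly independent, so a₁b₁ᵀ and a₂b₂ᵀ must span the same plane of matrices: they are the rank-1 matrices of the form x·S₁ + y·S₂.
det(x·S₁ + y·S₂) is −28·xy − 84·y² = (-28)·(x + 3·y)(y), vanishing at (x:y) = (3:-1) and (1:0).
M₁ = 3·S₁ − S₂ = [[2, -1], [6, -3]] = [1, 3][2, -1]ᵀ and M₂ = S₁ = [[4, -6], [-2, 3]] = [2, -1][2, -3]ᵀ, so take a₁ = [1, 3], b₁ = [2, -1], a₂ = [2, -1], b₂ = [2, -3].
Each slice is an integer combination of E₁ = a₁b₁ᵀ and E₂ = a₂b₂ᵀ: S₁ = E₂, S₂ = −E₁ + 3·E₂, S₃ = 2·E₂; reading off coefficients, c₁ = [0, -1, 0] and c₂ = [1, 3, 2].
Hence T = [1, 3] (x) [2, -1] (x) [0, -1, 0] + [2, -1] (x) [2, -3] (x) [1, 3, 2], so rank(T) ≤ 2.
These bounds meet, so rank(T) = 2.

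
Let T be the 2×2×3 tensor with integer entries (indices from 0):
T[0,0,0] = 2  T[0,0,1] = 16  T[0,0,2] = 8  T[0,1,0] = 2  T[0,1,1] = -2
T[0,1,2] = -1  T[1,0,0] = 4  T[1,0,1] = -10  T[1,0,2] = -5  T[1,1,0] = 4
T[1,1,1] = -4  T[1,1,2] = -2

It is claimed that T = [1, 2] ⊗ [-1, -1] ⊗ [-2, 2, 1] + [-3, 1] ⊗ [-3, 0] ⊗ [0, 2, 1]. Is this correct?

Reconstruct entrywise from the claimed factors. For example, T[1,0,0] = 4 and Σₗ aₗ[1]bₗ[0]cₗ[0] = (2)·(-1)·(-2) + (1)·(-3)·(0) = 4; checking all 12 entries, every one matches. The claim holds.

Yes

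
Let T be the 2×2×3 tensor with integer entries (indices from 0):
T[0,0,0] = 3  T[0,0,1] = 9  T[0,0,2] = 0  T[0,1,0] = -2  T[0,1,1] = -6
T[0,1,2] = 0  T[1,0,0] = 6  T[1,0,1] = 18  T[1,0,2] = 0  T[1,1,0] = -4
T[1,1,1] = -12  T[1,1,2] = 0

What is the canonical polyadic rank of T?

1

Lower bound: T ≠ 0 (e.g. T[0,0,0] = 3), so rank(T) ≥ 1.
Upper bound: the mode-1 fibre T[:,0,0] = [3, 6] gives a = [1, 2] (primitive direction); the mode-2 fibre T[0,:,0] = [3, -2] gives b = [3, -2]; then c[k] = T[0,0,k] / (a[0]·b[0]) = [3, 9, 0] / 3 = [1, 3, 0].
Expanding [1, 2] ⊗ [3, -2] ⊗ [1, 3, 0] reproduces all 12 entries of T, so T = [1, 2] ⊗ [3, -2] ⊗ [1, 3, 0] and rank(T) ≤ 1.
These bounds meet, so rank(T) = 1.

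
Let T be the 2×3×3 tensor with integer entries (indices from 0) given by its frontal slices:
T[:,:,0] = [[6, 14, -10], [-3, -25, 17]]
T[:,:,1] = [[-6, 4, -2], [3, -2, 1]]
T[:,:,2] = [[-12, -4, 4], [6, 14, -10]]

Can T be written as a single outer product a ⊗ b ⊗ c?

The mode-3 unfolding of T (rows indexed by k, columns by (i,j) = (0,0), (0,1), (0,2), (1,0), (1,1), (1,2)) is [[6, 14, -10, -3, -25, 17], [-6, 4, -2, 3, -2, 1], [-12, -4, 4, 6, 14, -10]].
There the 2×2 minor on rows k ∈ {0, 1}, columns (i,j) ∈ {(0,0), (0,1)} is det [[6, 14], [-6, 4]] = 108 ≠ 0, so this unfolding has rank ≥ 2; CP rank is at least every unfolding rank, so rank(T) ≥ 2.
In particular rank(T) ≥ 2 > 1, so T is not rank-1.

No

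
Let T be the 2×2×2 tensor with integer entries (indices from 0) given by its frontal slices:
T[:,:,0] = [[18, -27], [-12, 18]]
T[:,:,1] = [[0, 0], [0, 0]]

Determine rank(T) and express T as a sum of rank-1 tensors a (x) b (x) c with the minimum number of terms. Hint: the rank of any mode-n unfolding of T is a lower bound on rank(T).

rank(T) = 1

Lower bound: T ≠ 0 (e.g. T[0,0,0] = 18), so rank(T) ≥ 1.
Upper bound: if T = a (x) b (x) c then every fibre of T is a multiple of the corresponding factor, so read the factors off the fibres through the nonzero entry T[0,0,0] = 18.
The mode-1 fibre T[:,0,0] = [18, -12] gives a = [3, -2] (primitive direction); the mode-2 fibre T[0,:,0] = [18, -27] gives b = [2, -3]; then c[k] = T[0,0,k] / (a[0]·b[0]) = [18, 0] / 6 = [3, 0].
Expanding [3, -2] (x) [2, -3] (x) [3, 0] reproduces all 8 entries of T, so T = [3, -2] (x) [2, -3] (x) [3, 0] and rank(T) ≤ 1.
These bounds meet, so rank(T) = 1.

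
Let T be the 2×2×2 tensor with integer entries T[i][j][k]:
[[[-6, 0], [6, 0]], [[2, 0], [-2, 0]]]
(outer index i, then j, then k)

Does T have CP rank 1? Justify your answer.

If T = a ⊗ b ⊗ c then every fibre of T is a multiple of the corresponding factor, so read the factors off the fibres through the nonzero entry T[0,0,0] = -6.
The mode-1 fibre T[:,0,0] = [-6, 2] gives a = [3, -1] (primitive direction); the mode-2 fibre T[0,:,0] = [-6, 6] gives b = [1, -1]; then c[k] = T[0,0,k] / (a[0]·b[0]) = [-6, 0] / 3 = [-2, 0].
Expanding [3, -1] ⊗ [1, -1] ⊗ [-2, 0] reproduces all 8 entries of T, so T = [3, -1] ⊗ [1, -1] ⊗ [-2, 0] and rank(T) ≤ 1.
Equivalently every frontal slice T[:,:,k] is c[k] times the rank-1 matrix [3, -1] ⊗ [1, -1]. So T has rank 1 (it is nonzero).

Yes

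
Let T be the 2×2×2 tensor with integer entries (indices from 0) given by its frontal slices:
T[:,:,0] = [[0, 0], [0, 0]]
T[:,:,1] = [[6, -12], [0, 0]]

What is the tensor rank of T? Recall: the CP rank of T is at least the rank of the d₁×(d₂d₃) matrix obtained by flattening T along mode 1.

1

Lower bound: T ≠ 0 (e.g. T[0,0,1] = 6), so rank(T) ≥ 1.
Upper bound: if T = a (x) b (x) c then every fibre of T is a multiple of the corresponding factor, so read the factors off the fibres through the nonzero entry T[0,0,1] = 6.
The mode-1 fibre T[:,0,1] = [6, 0] gives a = (1, 0) (primitive direction); the mode-2 fibre T[0,:,1] = [6, -12] gives b = (1, -2); then c[k] = T[0,0,k] / (a[0]·b[0]) = [0, 6] / 1 = (0, 6).
Expanding (1, 0) (x) (1, -2) (x) (0, 6) reproduces all 8 entries of T, so T = (1, 0) (x) (1, -2) (x) (0, 6) and rank(T) ≤ 1.
These bounds meet, so rank(T) = 1.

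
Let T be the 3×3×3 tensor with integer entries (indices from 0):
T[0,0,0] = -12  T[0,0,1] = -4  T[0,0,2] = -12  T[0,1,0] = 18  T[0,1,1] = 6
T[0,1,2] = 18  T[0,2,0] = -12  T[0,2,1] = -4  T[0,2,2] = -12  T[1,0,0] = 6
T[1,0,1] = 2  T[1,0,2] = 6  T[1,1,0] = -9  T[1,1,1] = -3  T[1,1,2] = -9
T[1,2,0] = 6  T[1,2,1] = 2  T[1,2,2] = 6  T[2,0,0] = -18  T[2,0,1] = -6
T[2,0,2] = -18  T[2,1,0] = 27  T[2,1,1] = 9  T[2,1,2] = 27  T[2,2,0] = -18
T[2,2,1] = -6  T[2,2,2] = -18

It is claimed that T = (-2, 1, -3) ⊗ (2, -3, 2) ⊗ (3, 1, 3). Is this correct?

Reconstruct entrywise from the claimed factors. For example, T[1,2,2] = 6 and Σₗ aₗ[1]bₗ[2]cₗ[2] = (1)·(2)·(3) = 6; checking all 27 entries, every one matches. The claim holds.

Yes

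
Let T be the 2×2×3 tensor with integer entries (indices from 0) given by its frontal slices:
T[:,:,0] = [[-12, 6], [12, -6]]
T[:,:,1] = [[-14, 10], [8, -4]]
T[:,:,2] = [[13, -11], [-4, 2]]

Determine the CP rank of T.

Lower bound: the mode-1 unfolding of T (rows indexed by i, columns by (j,k) = (0,0), (0,1), (0,2), (1,0), (1,1), (1,2)) is [[-12, -14, 13, 6, 10, -11], [12, 8, -4, -6, -4, 2]].
There the 2×2 minor on rows i ∈ {0, 1}, columns (j,k) ∈ {(0,0), (0,1)} is det [[-12, -14], [12, 8]] = 72 ≠ 0, so this unfolding has rank ≥ 2; CP rank is at least every unfolding rank, so rank(T) ≥ 2. (Flattening ranks never certify an upper bound on CP rank; for that we must actually write T with 2 rank-1 terms.)
Upper bound — finding two terms. Write S_k = T[:,:,k] for the frontal slices: S₀ = [[-12, 6], [12, -6]], S₁ = [[-14, 10], [8, -4]], S₂ = [[13, -11], [-4, 2]].
If T = a₁ ⊗ b₁ ⊗ c₁ + a₂ ⊗ b₂ ⊗ c₂ then each S_k = c₁[k]·a₁b₁ᵀ + c₂[k]·a₂b₂ᵀ. S₀ and S₁ are linearly independent, so a₁b₁ᵀ and a₂b₂ᵀ must span the same plane of matrices: they are the rank-1 matrices of the form x·S₀ + y·S₁.
det(x·S₀ + y·S₁) is −36·xy − 24·y² = (-12)·(3·x + 2·y)(y), vanishing at (x:y) = (2:-3) and (1:0).
M₁ = 2·S₀ − 3·S₁ = [[18, -18], [0, 0]] = 18·[1, 0][1, -1]ᵀ and M₂ = S₀ = [[-12, 6], [12, -6]] = (-6)·[1, -1][2, -1]ᵀ, so take a₁ = [1, 0], b₁ = [1, -1], a₂ = [1, -1], b₂ = [2, -1].
Each slice is an integer combination of E₁ = a₁b₁ᵀ and E₂ = a₂b₂ᵀ: S₀ = −6·E₂, S₁ = −6·E₁ − 4·E₂, S₂ = 9·E₁ + 2·E₂; reading off coefficients, c₁ = [0, -6, 9] and c₂ = [-6, -4, 2].
Hence T = [1, 0] ⊗ [1, -1] ⊗ [0, -6, 9] + [1, -1] ⊗ [2, -1] ⊗ [-6, -4, 2], so rank(T) ≤ 2.
These bounds meet, so rank(T) = 2.
Check entry T[0,0,0] = -12: (1)·(1)·(0) + (1)·(2)·(-6) = -12.

2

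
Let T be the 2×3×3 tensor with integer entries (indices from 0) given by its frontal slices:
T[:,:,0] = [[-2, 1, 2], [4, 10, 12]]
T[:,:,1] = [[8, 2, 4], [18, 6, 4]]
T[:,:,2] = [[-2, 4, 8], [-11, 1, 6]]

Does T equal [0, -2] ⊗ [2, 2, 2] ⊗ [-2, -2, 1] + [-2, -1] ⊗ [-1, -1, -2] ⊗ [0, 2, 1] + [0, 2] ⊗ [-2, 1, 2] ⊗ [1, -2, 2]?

Reconstruct entry (0,0,0) from the claimed factors: Σₗ aₗ[0]bₗ[0]cₗ[0] = (0)·(2)·(-2) + (-2)·(-1)·(0) + (0)·(-2)·(1) = 0, but T[0,0,0] = -2. The claim is false.

No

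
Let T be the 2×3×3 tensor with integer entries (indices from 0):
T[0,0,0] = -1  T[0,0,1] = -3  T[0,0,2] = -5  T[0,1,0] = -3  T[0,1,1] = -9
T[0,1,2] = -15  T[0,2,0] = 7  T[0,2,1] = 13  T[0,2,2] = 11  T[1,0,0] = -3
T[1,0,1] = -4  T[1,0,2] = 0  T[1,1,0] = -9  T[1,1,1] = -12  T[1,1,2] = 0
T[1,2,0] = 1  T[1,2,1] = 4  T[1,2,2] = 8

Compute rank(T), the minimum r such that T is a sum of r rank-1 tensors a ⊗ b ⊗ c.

Lower bound: in the mode-2 unfolding of T (rows indexed by j, columns by (i,k)) the 2×2 minor on rows j ∈ {0, 2}, columns (i,k) ∈ {(0,0), (0,1)} is det [[-1, -3], [7, 13]] = 8 ≠ 0, so that unfolding has rank ≥ 2 and hence rank(T) ≥ 2 (CP rank is at least every unfolding rank, though it can be larger).
Upper bound: with S_k = T[:,:,k], the two rank-1 terms a₁b₁ᵀ, a₂b₂ᵀ are the rank-1 members of the pencil x·S₀ + y·S₁.
The 2×2 minor of x·S₀ + y·S₁ on rows {0,1}, columns {0,2} is 20·x² + 60·xy + 40·y² = 20·(x + 2·y)(x + y), vanishing at (x:y) = (2:-1) and (1:-1).
M₁ = 2·S₀ − S₁ = [[1, 3, 1], [-2, -6, -2]] = [1, -2][1, 3, 1]ᵀ and M₂ = S₀ − S₁ = [[2, 6, -6], [1, 3, -3]] = [2, 1][1, 3, -3]ᵀ, so take a₁ = [1, -2], b₁ = [1, 3, 1], a₂ = [2, 1], b₂ = [1, 3, -3].
Each slice is an integer combination of E₁ = a₁b₁ᵀ and E₂ = a₂b₂ᵀ: S₀ = E₁ − E₂, S₁ = E₁ − 2·E₂, S₂ = −E₁ − 2·E₂; reading off coefficients, c₁ = [1, 1, -1] and c₂ = [-1, -2, -2].
Hence T = [1, -2] ⊗ [1, 3, 1] ⊗ [1, 1, -1] + [2, 1] ⊗ [1, 3, -3] ⊗ [-1, -2, -2], so rank(T) ≤ 2.
These bounds meet, so rank(T) = 2.

2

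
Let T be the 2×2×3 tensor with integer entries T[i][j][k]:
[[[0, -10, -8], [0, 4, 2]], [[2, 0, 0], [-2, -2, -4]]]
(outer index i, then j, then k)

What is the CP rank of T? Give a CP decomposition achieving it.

rank(T) = 3

Lower bound: the mode-3 unfolding of T (rows indexed by k, columns by (i,j) = (0,0), (0,1), (1,0), (1,1)) is [[0, 0, 2, -2], [-10, 4, 0, -2], [-8, 2, 0, -4]].
There the 3×3 minor on rows k ∈ {0, 1, 2}, columns (i,j) ∈ {(0,0), (0,1), (1,0)} is det [[0, 0, 2], [-10, 4, 0], [-8, 2, 0]] = 24 ≠ 0, so this unfolding has rank ≥ 3; CP rank is at least every unfolding rank, so rank(T) ≥ 3. (This is only a lower bound: in general the CP rank may exceed every unfolding rank, so we still need to exhibit 3 rank-1 terms summing to T.)
Upper bound: T is a sum of 3 rank-1 terms, T = [0, 1] ∘ [1, -1] ∘ [2, 2, 4] + [1, 0] ∘ [2, -1] ∘ [0, -4, -2] + [1, 1] ∘ [1, 0] ∘ [0, -2, -4] (written with every a and b primitive with positive leading entry and the scale carried by c; CP decompositions are not unique, and this one is verified by expanding entrywise), so rank(T) ≤ 3.
These bounds meet, so rank(T) = 3.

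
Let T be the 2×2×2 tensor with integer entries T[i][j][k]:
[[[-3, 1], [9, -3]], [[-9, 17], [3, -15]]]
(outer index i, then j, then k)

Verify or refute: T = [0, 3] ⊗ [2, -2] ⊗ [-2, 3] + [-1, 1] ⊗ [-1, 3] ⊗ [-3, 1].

Reconstruct entrywise from the claimed factors. For example, T[1,0,0] = -9 and Σₗ aₗ[1]bₗ[0]cₗ[0] = (3)·(2)·(-2) + (1)·(-1)·(-3) = -9; checking all 8 entries, every one matches. The claim holds.

Yes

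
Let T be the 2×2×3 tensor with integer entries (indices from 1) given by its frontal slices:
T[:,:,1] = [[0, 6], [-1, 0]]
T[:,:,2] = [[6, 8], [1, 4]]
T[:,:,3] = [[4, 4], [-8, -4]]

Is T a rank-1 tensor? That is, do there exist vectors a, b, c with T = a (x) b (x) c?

The mode-3 unfolding of T (rows indexed by k, columns by (i,j) = (1,1), (1,2), (2,1), (2,2)) is [[0, 6, -1, 0], [6, 8, 1, 4], [4, 4, -8, -4]].
There the 3×3 minor on rows k ∈ {1, 2, 3}, columns (i,j) ∈ {(1,1), (1,2), (2,1)} is det [[0, 6, -1], [6, 8, 1], [4, 4, -8]] = 320 ≠ 0, so this unfolding has rank ≥ 3; CP rank is at least every unfolding rank, so rank(T) ≥ 3.
In particular rank(T) ≥ 3 > 1, so T is not rank-1.

No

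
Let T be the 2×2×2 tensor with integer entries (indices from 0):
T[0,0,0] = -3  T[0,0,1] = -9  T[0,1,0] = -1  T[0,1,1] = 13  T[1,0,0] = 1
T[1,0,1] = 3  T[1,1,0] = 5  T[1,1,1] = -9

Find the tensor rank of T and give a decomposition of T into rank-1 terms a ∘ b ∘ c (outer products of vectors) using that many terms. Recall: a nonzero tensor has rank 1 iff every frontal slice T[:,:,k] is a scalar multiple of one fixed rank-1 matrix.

Lower bound: the mode-3 unfolding of T (rows indexed by k, columns by (i,j) = (0,0), (0,1), (1,0), (1,1)) is [[-3, -1, 1, 5], [-9, 13, 3, -9]].
There the 2×2 minor on rows k ∈ {0, 1}, columns (i,j) ∈ {(0,0), (0,1)} is det [[-3, -1], [-9, 13]] = -48 ≠ 0, so this unfolding has rank ≥ 2; CP rank is at least every unfolding rank, so rank(T) ≥ 2. (Unfolding ranks only ever bound the CP rank from below — rank(T) can be strictly larger than all of them — so the matching upper bound has to come from an explicit 2-term decomposition.)
Upper bound — finding two terms. Write S_k = T[:,:,k] for the frontal slices: S₀ = [[-3, -1], [1, 5]], S₁ = [[-9, 13], [3, -9]].
If T = a₁ ∘ b₁ ∘ c₁ + a₂ ∘ b₂ ∘ c₂ then each S_k = c₁[k]·a₁b₁ᵀ + c₂[k]·a₂b₂ᵀ. S₀ and S₁ are linearly independent, so a₁b₁ᵀ and a₂b₂ᵀ must span the same plane of matrices: they are the rank-1 matrices of the form x·S₀ + y·S₁.
det(x·S₀ + y·S₁) is −14·x² − 28·xy + 42·y² = (-14)·(x + 3·y)(x − y), vanishing at (x:y) = (3:-1) and (1:1).
M₁ = 3·S₀ − S₁ = [[0, -16], [0, 24]] = (-8)·[2, -3][0, 1]ᵀ and M₂ = S₀ + S₁ = [[-12, 12], [4, -4]] = (-4)·[3, -1][1, -1]ᵀ, so take a₁ = [2, -3], b₁ = [0, 1], a₂ = [3, -1], b₂ = [1, -1].
Each slice is an integer combination of E₁ = a₁b₁ᵀ and E₂ = a₂b₂ᵀ: S₀ = −2·E₁ − E₂, S₁ = 2·E₁ − 3·E₂; reading off coefficients, c₁ = [-2, 2] and c₂ = [-1, -3].
Hence T = [2, -3] ∘ [0, 1] ∘ [-2, 2] + [3, -1] ∘ [1, -1] ∘ [-1, -3], so rank(T) ≤ 2.
These bounds meet, so rank(T) = 2.

rank(T) = 2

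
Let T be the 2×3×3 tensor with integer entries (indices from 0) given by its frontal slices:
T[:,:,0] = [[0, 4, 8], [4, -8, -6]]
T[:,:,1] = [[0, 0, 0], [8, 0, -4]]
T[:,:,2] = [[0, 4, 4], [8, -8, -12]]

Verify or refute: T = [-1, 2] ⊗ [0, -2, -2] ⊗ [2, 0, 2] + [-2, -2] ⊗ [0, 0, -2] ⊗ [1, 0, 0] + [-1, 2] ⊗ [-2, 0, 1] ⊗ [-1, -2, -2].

Reconstruct entry (0,0,0) from the claimed factors: Σₗ aₗ[0]bₗ[0]cₗ[0] = (-1)·(0)·(2) + (-2)·(0)·(1) + (-1)·(-2)·(-1) = -2, but T[0,0,0] = 0. The claim is false.

No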